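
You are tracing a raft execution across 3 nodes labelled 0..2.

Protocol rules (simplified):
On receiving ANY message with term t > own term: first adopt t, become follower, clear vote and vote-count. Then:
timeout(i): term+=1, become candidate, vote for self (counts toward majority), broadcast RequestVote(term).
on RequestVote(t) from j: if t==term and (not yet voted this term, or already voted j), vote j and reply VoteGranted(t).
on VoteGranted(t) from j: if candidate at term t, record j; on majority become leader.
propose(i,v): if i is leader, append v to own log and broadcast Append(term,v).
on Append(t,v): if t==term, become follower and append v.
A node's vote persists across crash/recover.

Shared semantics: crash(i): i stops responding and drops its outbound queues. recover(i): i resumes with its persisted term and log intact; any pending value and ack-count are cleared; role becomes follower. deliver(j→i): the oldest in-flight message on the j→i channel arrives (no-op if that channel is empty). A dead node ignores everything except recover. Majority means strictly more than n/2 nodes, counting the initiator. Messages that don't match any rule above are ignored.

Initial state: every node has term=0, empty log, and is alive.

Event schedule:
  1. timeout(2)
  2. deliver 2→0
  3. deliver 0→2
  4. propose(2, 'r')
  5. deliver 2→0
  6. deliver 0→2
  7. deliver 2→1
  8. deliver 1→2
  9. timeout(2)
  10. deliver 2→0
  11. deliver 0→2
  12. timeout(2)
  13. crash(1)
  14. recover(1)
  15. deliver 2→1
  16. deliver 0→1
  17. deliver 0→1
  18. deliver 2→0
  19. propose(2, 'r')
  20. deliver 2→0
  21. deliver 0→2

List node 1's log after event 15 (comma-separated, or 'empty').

step 1 timeout(2): 2={cand,t=1,log=-}
step 2 deliver 2→0: 0={foll,t=1,log=-}
step 3 deliver 0→2: 2={lead,t=1,log=-}
step 4 propose(2,'r'): 2={lead,t=1,log=r}
step 5 deliver 2→0: 0={foll,t=1,log=r}
step 6 deliver 0→2: —
step 7 deliver 2→1: 1={foll,t=1,log=-}
step 8 deliver 1→2: —
step 9 timeout(2): 2={cand,t=2,log=r}
step 10 deliver 2→0: 0={foll,t=2,log=r}
step 11 deliver 0→2: 2={lead,t=2,log=r}
step 12 timeout(2): 2={cand,t=3,log=r}
step 13 crash(1): 1={✗foll,t=1,log=-}
step 14 recover(1): 1={foll,t=1,log=-}
step 15 deliver 2→1: 1={foll,t=1,log=r}

r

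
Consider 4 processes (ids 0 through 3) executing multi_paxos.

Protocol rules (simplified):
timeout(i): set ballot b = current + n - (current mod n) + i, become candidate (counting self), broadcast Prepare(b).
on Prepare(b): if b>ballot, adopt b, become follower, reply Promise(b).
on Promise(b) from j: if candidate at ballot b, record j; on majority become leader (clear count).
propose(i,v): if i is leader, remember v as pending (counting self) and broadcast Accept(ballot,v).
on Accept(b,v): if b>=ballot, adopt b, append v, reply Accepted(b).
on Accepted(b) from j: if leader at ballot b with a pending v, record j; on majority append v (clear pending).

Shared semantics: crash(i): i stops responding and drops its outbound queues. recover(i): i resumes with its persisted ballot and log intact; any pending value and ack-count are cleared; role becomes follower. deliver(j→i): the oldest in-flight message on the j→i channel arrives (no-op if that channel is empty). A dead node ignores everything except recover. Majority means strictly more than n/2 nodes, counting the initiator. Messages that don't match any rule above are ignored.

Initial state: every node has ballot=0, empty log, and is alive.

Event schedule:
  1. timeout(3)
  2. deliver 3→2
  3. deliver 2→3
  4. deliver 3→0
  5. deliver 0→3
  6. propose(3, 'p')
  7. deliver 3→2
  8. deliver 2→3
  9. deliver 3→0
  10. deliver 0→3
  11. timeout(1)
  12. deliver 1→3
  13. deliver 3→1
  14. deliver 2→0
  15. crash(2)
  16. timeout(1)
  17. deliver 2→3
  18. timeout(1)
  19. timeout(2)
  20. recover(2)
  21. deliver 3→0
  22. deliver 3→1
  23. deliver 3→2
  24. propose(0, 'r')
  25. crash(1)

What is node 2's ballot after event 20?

7

[1] timeout(3) → N3(cand b7 [-])
[2] deliver 3→2 → N2(foll b7 [-])
[3] deliver 2→3 → ∅
[4] deliver 3→0 → N0(foll b7 [-])
[5] deliver 0→3 → N3(lead b7 [-])
[6] propose(3,'p') → ∅
[7] deliver 3→2 → N2(foll b7 [p])
[8] deliver 2→3 → ∅
[9] deliver 3→0 → N0(foll b7 [p])
[10] deliver 0→3 → N3(lead b7 [p])
[11] timeout(1) → N1(cand b5 [-])
[12] deliver 1→3 → ∅
[13] deliver 3→1 → N1(foll b7 [-])
[14] deliver 2→0 → ∅
[15] crash(2) → N2(✗foll b7 [p])
[16] timeout(1) → N1(cand b9 [-])
[17] deliver 2→3 → ∅
[18] timeout(1) → N1(cand b13 [-])
[19] timeout(2) → ∅
[20] recover(2) → N2(foll b7 [p])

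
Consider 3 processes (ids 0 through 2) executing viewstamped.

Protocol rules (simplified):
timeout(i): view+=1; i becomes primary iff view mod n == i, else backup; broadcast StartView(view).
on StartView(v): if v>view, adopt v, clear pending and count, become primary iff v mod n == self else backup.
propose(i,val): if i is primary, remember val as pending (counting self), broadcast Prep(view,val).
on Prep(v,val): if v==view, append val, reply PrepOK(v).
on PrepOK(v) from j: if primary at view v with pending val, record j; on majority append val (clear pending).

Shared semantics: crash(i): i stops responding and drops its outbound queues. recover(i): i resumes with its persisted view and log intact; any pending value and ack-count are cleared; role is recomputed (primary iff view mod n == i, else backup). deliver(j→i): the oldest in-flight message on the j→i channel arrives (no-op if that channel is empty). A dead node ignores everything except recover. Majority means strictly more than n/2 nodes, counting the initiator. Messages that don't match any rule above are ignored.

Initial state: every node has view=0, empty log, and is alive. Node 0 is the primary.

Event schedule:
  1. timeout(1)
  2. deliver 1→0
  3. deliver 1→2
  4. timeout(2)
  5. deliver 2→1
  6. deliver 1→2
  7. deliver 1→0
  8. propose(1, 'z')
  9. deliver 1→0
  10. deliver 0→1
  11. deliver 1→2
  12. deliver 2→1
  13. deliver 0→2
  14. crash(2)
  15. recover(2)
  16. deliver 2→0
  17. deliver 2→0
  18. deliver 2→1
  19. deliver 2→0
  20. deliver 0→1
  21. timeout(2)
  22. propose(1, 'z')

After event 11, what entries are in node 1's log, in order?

after 1 — timeout(1): n1:prim/v1/[-]
after 2 — deliver 1→0: n0:back/v1/[-]
after 3 — deliver 1→2: n2:back/v1/[-]
after 4 — timeout(2): n2:prim/v2/[-]
after 5 — deliver 2→1: n1:back/v2/[-]
after 6 — deliver 1→2: ·
after 7 — deliver 1→0: ·
after 8 — propose(1,'z'): ·
after 9 — deliver 1→0: ·
after 10 — deliver 0→1: ·
after 11 — deliver 1→2: ·

empty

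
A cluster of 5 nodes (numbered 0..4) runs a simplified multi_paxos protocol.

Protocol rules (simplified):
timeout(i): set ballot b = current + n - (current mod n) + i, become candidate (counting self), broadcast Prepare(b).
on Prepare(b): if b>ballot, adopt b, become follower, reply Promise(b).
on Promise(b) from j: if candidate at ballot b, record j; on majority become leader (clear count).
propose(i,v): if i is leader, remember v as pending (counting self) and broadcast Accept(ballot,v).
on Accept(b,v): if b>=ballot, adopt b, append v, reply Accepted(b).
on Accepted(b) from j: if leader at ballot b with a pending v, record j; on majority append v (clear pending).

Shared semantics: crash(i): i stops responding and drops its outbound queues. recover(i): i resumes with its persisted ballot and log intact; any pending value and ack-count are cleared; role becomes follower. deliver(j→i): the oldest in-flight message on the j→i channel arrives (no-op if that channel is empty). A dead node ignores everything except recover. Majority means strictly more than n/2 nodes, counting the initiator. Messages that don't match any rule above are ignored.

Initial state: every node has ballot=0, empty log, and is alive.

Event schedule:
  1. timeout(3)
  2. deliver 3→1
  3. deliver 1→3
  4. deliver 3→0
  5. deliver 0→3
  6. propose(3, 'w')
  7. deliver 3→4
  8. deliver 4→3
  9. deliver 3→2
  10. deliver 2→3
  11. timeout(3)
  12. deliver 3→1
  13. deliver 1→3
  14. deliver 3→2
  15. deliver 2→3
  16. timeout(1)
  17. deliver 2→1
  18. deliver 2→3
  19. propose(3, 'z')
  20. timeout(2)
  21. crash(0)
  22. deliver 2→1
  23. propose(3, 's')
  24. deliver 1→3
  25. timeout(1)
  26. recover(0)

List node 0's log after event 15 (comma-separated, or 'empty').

after 1 — timeout(3): n3:cand/b8/[-]
after 2 — deliver 3→1: n1:foll/b8/[-]
after 3 — deliver 1→3: ·
after 4 — deliver 3→0: n0:foll/b8/[-]
after 5 — deliver 0→3: n3:lead/b8/[-]
after 6 — propose(3,'w'): ·
after 7 — deliver 3→4: n4:foll/b8/[-]
after 8 — deliver 4→3: ·
after 9 — deliver 3→2: n2:foll/b8/[-]
after 10 — deliver 2→3: ·
after 11 — timeout(3): n3:cand/b13/[-]
after 12 — deliver 3→1: n1:foll/b8/[w]
after 13 — deliver 1→3: ·
after 14 — deliver 3→2: n2:foll/b8/[w]
after 15 — deliver 2→3: ·

empty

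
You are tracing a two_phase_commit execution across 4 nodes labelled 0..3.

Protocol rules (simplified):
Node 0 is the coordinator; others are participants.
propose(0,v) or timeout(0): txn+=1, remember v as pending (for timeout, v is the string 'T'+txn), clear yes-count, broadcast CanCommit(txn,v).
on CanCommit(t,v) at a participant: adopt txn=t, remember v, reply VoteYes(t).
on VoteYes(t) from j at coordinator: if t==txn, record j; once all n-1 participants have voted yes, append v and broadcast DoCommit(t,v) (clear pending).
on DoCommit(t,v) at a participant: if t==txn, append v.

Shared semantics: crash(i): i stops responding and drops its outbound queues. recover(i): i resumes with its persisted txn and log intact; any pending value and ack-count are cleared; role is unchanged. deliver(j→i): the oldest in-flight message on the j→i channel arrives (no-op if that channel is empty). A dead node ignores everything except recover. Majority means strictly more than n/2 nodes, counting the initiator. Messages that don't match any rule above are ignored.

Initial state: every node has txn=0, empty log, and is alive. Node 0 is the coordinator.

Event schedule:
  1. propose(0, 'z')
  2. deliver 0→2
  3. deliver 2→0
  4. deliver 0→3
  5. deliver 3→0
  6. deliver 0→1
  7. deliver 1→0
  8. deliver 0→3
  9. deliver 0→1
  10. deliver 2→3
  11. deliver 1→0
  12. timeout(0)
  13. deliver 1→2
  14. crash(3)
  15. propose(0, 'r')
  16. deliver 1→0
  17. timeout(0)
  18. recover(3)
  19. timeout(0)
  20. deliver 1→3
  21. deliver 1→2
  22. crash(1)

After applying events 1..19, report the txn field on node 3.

1

[1] propose(0,'z') → N0(coor t1 [-])
[2] deliver 0→2 → N2(part t1 [-])
[3] deliver 2→0 → ∅
[4] deliver 0→3 → N3(part t1 [-])
[5] deliver 3→0 → ∅
[6] deliver 0→1 → N1(part t1 [-])
[7] deliver 1→0 → N0(coor t1 [z])
[8] deliver 0→3 → N3(part t1 [z])
[9] deliver 0→1 → N1(part t1 [z])
[10] deliver 2→3 → ∅
[11] deliver 1→0 → ∅
[12] timeout(0) → N0(coor t2 [z])
[13] deliver 1→2 → ∅
[14] crash(3) → N3(✗part t1 [z])
[15] propose(0,'r') → N0(coor t3 [z])
[16] deliver 1→0 → ∅
[17] timeout(0) → N0(coor t4 [z])
[18] recover(3) → N3(part t1 [z])
[19] timeout(0) → N0(coor t5 [z])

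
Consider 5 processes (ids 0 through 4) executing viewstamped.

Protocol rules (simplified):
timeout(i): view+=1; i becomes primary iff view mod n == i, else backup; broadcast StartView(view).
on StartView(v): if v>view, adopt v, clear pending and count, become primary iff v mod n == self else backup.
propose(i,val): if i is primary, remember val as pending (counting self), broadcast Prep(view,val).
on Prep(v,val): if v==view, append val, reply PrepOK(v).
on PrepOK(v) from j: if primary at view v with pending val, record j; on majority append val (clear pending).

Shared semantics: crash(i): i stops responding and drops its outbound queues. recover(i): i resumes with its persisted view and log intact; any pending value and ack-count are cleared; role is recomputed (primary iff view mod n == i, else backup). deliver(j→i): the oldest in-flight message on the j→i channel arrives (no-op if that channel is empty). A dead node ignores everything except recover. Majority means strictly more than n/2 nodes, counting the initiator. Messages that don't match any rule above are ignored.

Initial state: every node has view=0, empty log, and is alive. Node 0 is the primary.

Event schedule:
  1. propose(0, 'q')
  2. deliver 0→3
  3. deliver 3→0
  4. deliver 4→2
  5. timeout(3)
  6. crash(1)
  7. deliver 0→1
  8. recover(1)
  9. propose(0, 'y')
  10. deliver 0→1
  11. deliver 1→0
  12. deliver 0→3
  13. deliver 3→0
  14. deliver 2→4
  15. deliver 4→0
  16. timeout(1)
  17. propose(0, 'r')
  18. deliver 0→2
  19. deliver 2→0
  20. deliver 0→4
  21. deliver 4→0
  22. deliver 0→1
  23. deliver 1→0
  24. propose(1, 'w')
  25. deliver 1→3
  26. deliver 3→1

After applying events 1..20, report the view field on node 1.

1. propose(0,'q'):  nop
2. deliver 0→3:  <3:back v0 q>
3. deliver 3→0:  nop
4. deliver 4→2:  nop
5. timeout(3):  <3:back v1 q>
6. crash(1):  <1:✗back v0 ->
7. deliver 0→1:  nop
8. recover(1):  <1:back v0 ->
9. propose(0,'y'):  nop
10. deliver 0→1:  <1:back v0 q>
11. deliver 1→0:  nop
12. deliver 0→3:  nop
13. deliver 3→0:  <0:back v1 ->
14. deliver 2→4:  nop
15. deliver 4→0:  nop
16. timeout(1):  <1:prim v1 q>
17. propose(0,'r'):  nop
18. deliver 0→2:  <2:back v0 q>
19. deliver 2→0:  nop
20. deliver 0→4:  <4:back v0 q>

1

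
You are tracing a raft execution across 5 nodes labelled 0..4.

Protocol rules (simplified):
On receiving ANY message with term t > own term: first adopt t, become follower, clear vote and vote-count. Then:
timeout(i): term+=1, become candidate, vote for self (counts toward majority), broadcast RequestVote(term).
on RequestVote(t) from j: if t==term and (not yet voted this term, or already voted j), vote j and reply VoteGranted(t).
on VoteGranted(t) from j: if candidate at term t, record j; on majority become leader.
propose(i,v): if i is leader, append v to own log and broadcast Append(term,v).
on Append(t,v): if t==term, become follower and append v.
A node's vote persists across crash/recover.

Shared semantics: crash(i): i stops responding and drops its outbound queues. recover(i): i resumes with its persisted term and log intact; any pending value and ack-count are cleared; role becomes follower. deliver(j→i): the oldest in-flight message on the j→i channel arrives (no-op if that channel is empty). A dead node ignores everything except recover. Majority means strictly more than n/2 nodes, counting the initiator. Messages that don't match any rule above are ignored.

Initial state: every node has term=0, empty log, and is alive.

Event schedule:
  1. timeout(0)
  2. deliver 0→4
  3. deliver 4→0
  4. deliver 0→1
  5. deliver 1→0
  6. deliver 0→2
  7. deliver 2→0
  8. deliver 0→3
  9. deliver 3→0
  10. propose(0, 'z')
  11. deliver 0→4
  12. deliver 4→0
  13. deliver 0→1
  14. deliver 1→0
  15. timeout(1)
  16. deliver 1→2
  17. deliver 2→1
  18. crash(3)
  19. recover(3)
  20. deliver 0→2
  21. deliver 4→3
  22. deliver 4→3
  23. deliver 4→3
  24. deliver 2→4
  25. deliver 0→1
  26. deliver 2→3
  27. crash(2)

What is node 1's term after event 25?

step 1 timeout(0): 0={cand,t=1,log=-}
step 2 deliver 0→4: 4={foll,t=1,log=-}
step 3 deliver 4→0: —
step 4 deliver 0→1: 1={foll,t=1,log=-}
step 5 deliver 1→0: 0={lead,t=1,log=-}
step 6 deliver 0→2: 2={foll,t=1,log=-}
step 7 deliver 2→0: —
step 8 deliver 0→3: 3={foll,t=1,log=-}
step 9 deliver 3→0: —
step 10 propose(0,'z'): 0={lead,t=1,log=z}
step 11 deliver 0→4: 4={foll,t=1,log=z}
step 12 deliver 4→0: —
step 13 deliver 0→1: 1={foll,t=1,log=z}
step 14 deliver 1→0: —
step 15 timeout(1): 1={cand,t=2,log=z}
step 16 deliver 1→2: 2={foll,t=2,log=-}
step 17 deliver 2→1: —
step 18 crash(3): 3={✗foll,t=1,log=-}
step 19 recover(3): 3={foll,t=1,log=-}
step 20 deliver 0→2: —
step 21 deliver 4→3: —
step 22 deliver 4→3: —
step 23 deliver 4→3: —
step 24 deliver 2→4: —
step 25 deliver 0→1: —

2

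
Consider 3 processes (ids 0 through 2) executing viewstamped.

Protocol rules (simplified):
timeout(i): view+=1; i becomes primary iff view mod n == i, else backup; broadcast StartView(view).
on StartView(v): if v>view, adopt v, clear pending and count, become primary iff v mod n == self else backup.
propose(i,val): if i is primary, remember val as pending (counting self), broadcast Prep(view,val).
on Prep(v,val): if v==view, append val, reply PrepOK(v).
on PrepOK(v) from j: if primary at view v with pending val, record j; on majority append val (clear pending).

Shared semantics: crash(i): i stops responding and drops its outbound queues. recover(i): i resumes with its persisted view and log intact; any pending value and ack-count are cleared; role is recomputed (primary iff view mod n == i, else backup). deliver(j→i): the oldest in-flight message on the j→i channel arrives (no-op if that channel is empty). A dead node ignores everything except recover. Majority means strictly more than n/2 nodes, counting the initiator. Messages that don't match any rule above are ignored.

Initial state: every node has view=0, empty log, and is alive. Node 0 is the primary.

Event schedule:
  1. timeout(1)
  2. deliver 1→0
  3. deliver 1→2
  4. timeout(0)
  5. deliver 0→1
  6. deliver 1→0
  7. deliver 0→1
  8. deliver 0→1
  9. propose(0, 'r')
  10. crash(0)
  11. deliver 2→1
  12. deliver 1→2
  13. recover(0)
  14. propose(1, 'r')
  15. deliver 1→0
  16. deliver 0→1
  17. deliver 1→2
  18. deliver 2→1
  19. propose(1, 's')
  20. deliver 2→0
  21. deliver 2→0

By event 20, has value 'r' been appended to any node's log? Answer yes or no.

no

1. timeout(1):  <1:prim v1 ->
2. deliver 1→0:  <0:back v1 ->
3. deliver 1→2:  <2:back v1 ->
4. timeout(0):  <0:back v2 ->
5. deliver 0→1:  <1:back v2 ->
6. deliver 1→0:  nop
7. deliver 0→1:  nop
8. deliver 0→1:  nop
9. propose(0,'r'):  nop
10. crash(0):  <0:✗back v2 ->
11. deliver 2→1:  nop
12. deliver 1→2:  nop
13. recover(0):  <0:back v2 ->
14. propose(1,'r'):  nop
15. deliver 1→0:  nop
16. deliver 0→1:  nop
17. deliver 1→2:  nop
18. deliver 2→1:  nop
19. propose(1,'s'):  nop
20. deliver 2→0:  nop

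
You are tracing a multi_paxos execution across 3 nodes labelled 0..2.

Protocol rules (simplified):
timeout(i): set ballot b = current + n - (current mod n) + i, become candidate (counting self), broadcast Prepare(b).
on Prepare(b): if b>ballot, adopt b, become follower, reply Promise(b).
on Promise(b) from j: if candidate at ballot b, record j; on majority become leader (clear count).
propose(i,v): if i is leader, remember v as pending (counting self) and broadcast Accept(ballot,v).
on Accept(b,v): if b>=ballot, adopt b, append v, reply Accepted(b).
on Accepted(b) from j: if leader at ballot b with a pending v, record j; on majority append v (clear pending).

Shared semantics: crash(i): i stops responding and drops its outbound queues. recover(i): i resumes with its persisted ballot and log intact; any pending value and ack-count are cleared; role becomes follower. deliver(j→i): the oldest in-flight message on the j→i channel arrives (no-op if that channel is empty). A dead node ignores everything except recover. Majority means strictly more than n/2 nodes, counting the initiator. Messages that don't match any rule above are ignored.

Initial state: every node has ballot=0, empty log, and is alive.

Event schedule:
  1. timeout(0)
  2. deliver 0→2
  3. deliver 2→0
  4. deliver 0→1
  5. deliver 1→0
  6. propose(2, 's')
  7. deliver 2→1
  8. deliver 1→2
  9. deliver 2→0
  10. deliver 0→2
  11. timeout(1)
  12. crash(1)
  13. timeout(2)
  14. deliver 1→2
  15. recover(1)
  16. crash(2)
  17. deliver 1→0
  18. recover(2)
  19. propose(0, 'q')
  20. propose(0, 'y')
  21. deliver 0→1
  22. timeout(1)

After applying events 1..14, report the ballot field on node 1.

1. timeout(0):  <0:cand b3 ->
2. deliver 0→2:  <2:foll b3 ->
3. deliver 2→0:  <0:lead b3 ->
4. deliver 0→1:  <1:foll b3 ->
5. deliver 1→0:  nop
6. propose(2,'s'):  nop
7. deliver 2→1:  nop
8. deliver 1→2:  nop
9. deliver 2→0:  nop
10. deliver 0→2:  nop
11. timeout(1):  <1:cand b7 ->
12. crash(1):  <1:✗cand b7 ->
13. timeout(2):  <2:cand b8 ->
14. deliver 1→2:  nop

7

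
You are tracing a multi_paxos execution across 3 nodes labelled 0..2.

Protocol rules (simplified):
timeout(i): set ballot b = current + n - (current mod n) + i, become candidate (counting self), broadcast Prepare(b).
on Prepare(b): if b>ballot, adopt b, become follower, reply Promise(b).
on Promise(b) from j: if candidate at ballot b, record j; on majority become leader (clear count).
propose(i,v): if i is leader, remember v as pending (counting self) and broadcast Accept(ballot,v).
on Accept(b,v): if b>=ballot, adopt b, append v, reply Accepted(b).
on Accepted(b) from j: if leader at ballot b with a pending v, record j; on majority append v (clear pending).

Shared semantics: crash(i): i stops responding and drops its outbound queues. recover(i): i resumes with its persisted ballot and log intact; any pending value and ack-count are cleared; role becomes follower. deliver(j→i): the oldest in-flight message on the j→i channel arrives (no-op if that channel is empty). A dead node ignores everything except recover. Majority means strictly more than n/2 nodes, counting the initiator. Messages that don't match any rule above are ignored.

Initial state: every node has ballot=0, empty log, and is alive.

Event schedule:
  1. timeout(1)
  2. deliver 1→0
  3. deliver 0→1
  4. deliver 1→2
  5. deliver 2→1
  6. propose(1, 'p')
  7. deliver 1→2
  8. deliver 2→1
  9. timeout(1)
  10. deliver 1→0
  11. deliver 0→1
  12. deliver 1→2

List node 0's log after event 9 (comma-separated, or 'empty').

step 1 timeout(1): 1={cand,b=4,log=-}
step 2 deliver 1→0: 0={foll,b=4,log=-}
step 3 deliver 0→1: 1={lead,b=4,log=-}
step 4 deliver 1→2: 2={foll,b=4,log=-}
step 5 deliver 2→1: —
step 6 propose(1,'p'): —
step 7 deliver 1→2: 2={foll,b=4,log=p}
step 8 deliver 2→1: 1={lead,b=4,log=p}
step 9 timeout(1): 1={cand,b=7,log=p}

empty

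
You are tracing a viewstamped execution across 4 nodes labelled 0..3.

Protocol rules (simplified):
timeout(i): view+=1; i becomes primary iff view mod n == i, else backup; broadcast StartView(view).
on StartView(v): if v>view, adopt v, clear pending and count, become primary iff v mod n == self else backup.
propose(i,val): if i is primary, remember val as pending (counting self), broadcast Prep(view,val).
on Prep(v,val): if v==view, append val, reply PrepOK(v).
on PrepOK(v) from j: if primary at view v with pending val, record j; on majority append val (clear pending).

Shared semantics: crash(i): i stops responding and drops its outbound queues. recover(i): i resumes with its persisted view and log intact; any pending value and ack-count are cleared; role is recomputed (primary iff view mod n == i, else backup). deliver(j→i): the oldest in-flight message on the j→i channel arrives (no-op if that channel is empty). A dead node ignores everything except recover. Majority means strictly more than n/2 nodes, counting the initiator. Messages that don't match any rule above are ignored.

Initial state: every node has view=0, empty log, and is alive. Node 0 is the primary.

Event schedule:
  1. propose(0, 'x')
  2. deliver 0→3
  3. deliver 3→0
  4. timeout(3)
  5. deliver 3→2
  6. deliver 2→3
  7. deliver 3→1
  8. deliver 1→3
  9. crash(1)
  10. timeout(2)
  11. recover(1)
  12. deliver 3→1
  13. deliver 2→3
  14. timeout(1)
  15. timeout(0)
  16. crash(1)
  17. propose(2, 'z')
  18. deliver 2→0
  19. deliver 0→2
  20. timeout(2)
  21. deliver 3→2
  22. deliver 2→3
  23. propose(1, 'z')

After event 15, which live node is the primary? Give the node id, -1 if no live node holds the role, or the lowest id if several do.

2

1. propose(0,'x'):  nop
2. deliver 0→3:  <3:back v0 x>
3. deliver 3→0:  nop
4. timeout(3):  <3:back v1 x>
5. deliver 3→2:  <2:back v1 ->
6. deliver 2→3:  nop
7. deliver 3→1:  <1:prim v1 ->
8. deliver 1→3:  nop
9. crash(1):  <1:✗prim v1 ->
10. timeout(2):  <2:prim v2 ->
11. recover(1):  <1:prim v1 ->
12. deliver 3→1:  nop
13. deliver 2→3:  <3:back v2 x>
14. timeout(1):  <1:back v2 ->
15. timeout(0):  <0:back v1 ->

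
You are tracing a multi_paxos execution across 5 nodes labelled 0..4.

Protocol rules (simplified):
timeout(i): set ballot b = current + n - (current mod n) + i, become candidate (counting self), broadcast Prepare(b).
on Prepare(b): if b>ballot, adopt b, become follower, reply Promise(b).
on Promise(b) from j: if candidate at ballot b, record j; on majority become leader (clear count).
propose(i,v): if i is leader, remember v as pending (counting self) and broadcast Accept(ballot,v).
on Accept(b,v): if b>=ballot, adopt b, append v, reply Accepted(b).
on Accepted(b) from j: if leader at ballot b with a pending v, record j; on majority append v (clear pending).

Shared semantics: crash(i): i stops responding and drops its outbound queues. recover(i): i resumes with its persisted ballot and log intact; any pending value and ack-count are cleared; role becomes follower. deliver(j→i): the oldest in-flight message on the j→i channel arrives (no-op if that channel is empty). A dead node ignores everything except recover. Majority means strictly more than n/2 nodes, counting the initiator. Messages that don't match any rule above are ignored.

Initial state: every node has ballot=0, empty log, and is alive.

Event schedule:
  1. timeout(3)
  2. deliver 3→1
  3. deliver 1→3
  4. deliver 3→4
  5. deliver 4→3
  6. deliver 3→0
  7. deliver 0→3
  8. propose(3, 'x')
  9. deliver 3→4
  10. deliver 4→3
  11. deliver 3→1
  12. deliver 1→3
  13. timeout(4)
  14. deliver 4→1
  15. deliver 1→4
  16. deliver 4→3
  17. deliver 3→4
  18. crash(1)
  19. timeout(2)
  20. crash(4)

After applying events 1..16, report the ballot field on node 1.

14

[1] timeout(3) → N3(cand b8 [-])
[2] deliver 3→1 → N1(foll b8 [-])
[3] deliver 1→3 → ∅
[4] deliver 3→4 → N4(foll b8 [-])
[5] deliver 4→3 → N3(lead b8 [-])
[6] deliver 3→0 → N0(foll b8 [-])
[7] deliver 0→3 → ∅
[8] propose(3,'x') → ∅
[9] deliver 3→4 → N4(foll b8 [x])
[10] deliver 4→3 → ∅
[11] deliver 3→1 → N1(foll b8 [x])
[12] deliver 1→3 → N3(lead b8 [x])
[13] timeout(4) → N4(cand b14 [x])
[14] deliver 4→1 → N1(foll b14 [x])
[15] deliver 1→4 → ∅
[16] deliver 4→3 → N3(foll b14 [x])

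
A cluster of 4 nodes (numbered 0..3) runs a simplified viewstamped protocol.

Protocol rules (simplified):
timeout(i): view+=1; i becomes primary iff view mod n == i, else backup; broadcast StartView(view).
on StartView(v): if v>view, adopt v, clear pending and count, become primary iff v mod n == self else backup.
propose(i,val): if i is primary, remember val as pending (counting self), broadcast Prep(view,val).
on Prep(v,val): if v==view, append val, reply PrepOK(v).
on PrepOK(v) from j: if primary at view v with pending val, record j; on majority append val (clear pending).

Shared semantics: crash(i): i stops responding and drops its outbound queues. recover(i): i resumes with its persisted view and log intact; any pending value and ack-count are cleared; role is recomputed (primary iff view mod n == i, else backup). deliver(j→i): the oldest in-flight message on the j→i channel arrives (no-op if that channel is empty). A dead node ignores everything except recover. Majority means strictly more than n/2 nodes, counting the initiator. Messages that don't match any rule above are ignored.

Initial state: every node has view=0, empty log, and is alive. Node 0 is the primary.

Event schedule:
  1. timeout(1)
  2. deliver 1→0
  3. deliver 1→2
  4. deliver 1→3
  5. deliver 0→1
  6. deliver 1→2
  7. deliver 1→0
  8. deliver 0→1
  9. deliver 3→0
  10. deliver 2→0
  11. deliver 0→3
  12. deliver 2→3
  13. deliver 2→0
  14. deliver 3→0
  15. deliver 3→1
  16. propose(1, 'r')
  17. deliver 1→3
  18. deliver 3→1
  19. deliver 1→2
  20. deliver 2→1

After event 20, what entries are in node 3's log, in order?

r

step 1 timeout(1): 1={prim,v=1,log=-}
step 2 deliver 1→0: 0={back,v=1,log=-}
step 3 deliver 1→2: 2={back,v=1,log=-}
step 4 deliver 1→3: 3={back,v=1,log=-}
step 5 deliver 0→1: —
step 6 deliver 1→2: —
step 7 deliver 1→0: —
step 8 deliver 0→1: —
step 9 deliver 3→0: —
step 10 deliver 2→0: —
step 11 deliver 0→3: —
step 12 deliver 2→3: —
step 13 deliver 2→0: —
step 14 deliver 3→0: —
step 15 deliver 3→1: —
step 16 propose(1,'r'): —
step 17 deliver 1→3: 3={back,v=1,log=r}
step 18 deliver 3→1: —
step 19 deliver 1→2: 2={back,v=1,log=r}
step 20 deliver 2→1: 1={prim,v=1,log=r}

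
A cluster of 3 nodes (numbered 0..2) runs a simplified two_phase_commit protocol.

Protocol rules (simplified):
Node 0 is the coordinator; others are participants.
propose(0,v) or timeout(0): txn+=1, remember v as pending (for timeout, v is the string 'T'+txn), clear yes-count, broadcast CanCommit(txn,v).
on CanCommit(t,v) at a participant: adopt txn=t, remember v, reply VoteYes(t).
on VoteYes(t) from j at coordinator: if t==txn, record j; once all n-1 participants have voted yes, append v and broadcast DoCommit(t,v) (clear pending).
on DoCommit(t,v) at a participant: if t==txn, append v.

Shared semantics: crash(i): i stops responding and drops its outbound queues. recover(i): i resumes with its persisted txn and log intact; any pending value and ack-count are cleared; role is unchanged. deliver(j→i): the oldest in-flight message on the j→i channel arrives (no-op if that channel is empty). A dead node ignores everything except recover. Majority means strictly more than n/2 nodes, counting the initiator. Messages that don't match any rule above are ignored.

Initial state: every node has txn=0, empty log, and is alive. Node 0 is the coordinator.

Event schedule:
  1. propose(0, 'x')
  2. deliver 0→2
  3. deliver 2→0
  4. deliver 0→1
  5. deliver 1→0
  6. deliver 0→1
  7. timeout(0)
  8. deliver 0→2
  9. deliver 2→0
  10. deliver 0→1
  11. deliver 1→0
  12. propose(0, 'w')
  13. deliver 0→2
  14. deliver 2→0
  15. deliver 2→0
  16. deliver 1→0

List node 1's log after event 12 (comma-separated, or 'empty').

x

after 1 — propose(0,'x'): n0:coor/t1/[-]
after 2 — deliver 0→2: n2:part/t1/[-]
after 3 — deliver 2→0: ·
after 4 — deliver 0→1: n1:part/t1/[-]
after 5 — deliver 1→0: n0:coor/t1/[x]
after 6 — deliver 0→1: n1:part/t1/[x]
after 7 — timeout(0): n0:coor/t2/[x]
after 8 — deliver 0→2: n2:part/t1/[x]
after 9 — deliver 2→0: ·
after 10 — deliver 0→1: n1:part/t2/[x]
after 11 — deliver 1→0: ·
after 12 — propose(0,'w'): n0:coor/t3/[x]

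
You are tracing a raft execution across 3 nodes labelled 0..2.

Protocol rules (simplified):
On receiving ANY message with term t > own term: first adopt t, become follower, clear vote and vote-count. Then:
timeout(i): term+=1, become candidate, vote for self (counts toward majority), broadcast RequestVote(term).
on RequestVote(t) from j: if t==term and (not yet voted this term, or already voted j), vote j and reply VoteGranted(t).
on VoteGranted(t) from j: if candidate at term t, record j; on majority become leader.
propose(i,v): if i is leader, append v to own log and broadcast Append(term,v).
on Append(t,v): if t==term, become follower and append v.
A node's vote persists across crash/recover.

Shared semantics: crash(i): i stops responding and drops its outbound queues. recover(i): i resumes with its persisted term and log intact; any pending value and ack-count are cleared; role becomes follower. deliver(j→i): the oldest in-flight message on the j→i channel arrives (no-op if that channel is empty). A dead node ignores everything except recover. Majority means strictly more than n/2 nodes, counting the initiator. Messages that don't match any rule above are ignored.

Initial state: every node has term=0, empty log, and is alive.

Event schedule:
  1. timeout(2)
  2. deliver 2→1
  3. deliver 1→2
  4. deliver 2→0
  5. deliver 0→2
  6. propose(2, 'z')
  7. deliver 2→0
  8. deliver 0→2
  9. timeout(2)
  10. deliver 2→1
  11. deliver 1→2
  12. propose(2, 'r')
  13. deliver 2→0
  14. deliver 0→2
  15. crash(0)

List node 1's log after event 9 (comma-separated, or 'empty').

step 1 timeout(2): 2={cand,t=1,log=-}
step 2 deliver 2→1: 1={foll,t=1,log=-}
step 3 deliver 1→2: 2={lead,t=1,log=-}
step 4 deliver 2→0: 0={foll,t=1,log=-}
step 5 deliver 0→2: —
step 6 propose(2,'z'): 2={lead,t=1,log=z}
step 7 deliver 2→0: 0={foll,t=1,log=z}
step 8 deliver 0→2: —
step 9 timeout(2): 2={cand,t=2,log=z}

empty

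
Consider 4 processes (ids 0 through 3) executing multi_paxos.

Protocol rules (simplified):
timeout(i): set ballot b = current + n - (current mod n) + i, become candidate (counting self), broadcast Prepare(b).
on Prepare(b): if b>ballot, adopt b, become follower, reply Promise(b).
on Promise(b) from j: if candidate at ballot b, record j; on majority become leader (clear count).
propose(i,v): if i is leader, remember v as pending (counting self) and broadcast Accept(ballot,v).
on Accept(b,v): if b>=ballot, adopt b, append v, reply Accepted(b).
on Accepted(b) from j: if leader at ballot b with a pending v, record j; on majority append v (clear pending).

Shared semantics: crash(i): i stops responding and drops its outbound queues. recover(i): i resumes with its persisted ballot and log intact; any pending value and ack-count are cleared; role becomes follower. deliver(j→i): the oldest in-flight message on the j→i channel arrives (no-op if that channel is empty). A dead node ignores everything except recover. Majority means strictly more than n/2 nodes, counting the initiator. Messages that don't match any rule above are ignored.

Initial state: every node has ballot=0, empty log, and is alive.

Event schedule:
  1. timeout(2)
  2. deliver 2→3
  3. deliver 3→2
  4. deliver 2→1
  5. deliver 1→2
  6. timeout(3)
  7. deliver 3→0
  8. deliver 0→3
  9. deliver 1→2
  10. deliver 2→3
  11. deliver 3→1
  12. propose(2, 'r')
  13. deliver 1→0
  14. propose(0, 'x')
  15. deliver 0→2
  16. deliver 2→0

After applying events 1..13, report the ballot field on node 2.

6

e1 timeout(2): 2[cand,b=6,-]
e2 deliver 2→3: 3[foll,b=6,-]
e3 deliver 3→2: ·
e4 deliver 2→1: 1[foll,b=6,-]
e5 deliver 1→2: 2[lead,b=6,-]
e6 timeout(3): 3[cand,b=11,-]
e7 deliver 3→0: 0[foll,b=11,-]
e8 deliver 0→3: ·
e9 deliver 1→2: ·
e10 deliver 2→3: ·
e11 deliver 3→1: 1[foll,b=11,-]
e12 propose(2,'r'): ·
e13 deliver 1→0: ·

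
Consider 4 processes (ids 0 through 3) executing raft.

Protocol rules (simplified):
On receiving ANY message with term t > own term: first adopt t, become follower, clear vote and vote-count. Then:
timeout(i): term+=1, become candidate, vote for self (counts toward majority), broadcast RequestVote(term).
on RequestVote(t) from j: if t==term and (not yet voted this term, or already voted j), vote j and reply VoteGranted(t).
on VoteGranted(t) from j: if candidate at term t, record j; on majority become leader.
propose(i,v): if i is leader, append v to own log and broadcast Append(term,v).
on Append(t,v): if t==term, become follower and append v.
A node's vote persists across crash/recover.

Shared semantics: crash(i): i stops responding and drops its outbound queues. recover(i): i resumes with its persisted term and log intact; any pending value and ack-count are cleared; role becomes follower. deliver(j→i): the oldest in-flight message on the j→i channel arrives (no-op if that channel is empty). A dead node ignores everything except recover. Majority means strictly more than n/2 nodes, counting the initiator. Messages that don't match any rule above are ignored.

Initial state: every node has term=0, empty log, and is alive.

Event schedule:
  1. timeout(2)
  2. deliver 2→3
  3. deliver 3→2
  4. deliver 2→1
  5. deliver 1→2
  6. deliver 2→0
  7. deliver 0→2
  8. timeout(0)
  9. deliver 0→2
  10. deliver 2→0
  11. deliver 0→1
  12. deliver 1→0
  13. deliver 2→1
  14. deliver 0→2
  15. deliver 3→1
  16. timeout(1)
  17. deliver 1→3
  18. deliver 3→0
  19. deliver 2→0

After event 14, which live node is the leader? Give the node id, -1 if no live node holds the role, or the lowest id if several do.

after 1 — timeout(2): n2:cand/t1/[-]
after 2 — deliver 2→3: n3:foll/t1/[-]
after 3 — deliver 3→2: ·
after 4 — deliver 2→1: n1:foll/t1/[-]
after 5 — deliver 1→2: n2:lead/t1/[-]
after 6 — deliver 2→0: n0:foll/t1/[-]
after 7 — deliver 0→2: ·
after 8 — timeout(0): n0:cand/t2/[-]
after 9 — deliver 0→2: n2:foll/t2/[-]
after 10 — deliver 2→0: ·
after 11 — deliver 0→1: n1:foll/t2/[-]
after 12 — deliver 1→0: n0:lead/t2/[-]
after 13 — deliver 2→1: ·
after 14 — deliver 0→2: ·

0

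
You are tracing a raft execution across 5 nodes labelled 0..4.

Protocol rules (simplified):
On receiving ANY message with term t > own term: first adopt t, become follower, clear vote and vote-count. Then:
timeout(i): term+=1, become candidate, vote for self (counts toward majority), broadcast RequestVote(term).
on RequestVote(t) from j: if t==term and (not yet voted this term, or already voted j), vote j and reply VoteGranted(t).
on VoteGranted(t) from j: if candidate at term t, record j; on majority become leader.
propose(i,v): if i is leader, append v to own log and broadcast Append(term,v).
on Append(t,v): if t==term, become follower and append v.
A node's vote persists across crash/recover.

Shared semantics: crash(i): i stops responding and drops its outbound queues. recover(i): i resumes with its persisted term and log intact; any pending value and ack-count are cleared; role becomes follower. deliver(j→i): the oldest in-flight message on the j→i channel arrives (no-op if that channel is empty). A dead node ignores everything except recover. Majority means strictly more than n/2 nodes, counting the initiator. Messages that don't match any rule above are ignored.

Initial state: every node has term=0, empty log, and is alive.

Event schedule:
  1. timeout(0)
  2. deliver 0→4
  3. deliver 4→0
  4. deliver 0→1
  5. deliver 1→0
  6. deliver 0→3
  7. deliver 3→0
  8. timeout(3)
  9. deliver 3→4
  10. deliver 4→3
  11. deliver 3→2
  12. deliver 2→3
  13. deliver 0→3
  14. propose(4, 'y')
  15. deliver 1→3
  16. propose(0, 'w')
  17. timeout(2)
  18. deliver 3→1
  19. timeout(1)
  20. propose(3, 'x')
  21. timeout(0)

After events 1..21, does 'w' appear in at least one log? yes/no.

[1] timeout(0) → N0(cand t1 [-])
[2] deliver 0→4 → N4(foll t1 [-])
[3] deliver 4→0 → ∅
[4] deliver 0→1 → N1(foll t1 [-])
[5] deliver 1→0 → N0(lead t1 [-])
[6] deliver 0→3 → N3(foll t1 [-])
[7] deliver 3→0 → ∅
[8] timeout(3) → N3(cand t2 [-])
[9] deliver 3→4 → N4(foll t2 [-])
[10] deliver 4→3 → ∅
[11] deliver 3→2 → N2(foll t2 [-])
[12] deliver 2→3 → N3(lead t2 [-])
[13] deliver 0→3 → ∅
[14] propose(4,'y') → ∅
[15] deliver 1→3 → ∅
[16] propose(0,'w') → N0(lead t1 [w])
[17] timeout(2) → N2(cand t3 [-])
[18] deliver 3→1 → N1(foll t2 [-])
[19] timeout(1) → N1(cand t3 [-])
[20] propose(3,'x') → N3(lead t2 [x])
[21] timeout(0) → N0(cand t2 [w])

yes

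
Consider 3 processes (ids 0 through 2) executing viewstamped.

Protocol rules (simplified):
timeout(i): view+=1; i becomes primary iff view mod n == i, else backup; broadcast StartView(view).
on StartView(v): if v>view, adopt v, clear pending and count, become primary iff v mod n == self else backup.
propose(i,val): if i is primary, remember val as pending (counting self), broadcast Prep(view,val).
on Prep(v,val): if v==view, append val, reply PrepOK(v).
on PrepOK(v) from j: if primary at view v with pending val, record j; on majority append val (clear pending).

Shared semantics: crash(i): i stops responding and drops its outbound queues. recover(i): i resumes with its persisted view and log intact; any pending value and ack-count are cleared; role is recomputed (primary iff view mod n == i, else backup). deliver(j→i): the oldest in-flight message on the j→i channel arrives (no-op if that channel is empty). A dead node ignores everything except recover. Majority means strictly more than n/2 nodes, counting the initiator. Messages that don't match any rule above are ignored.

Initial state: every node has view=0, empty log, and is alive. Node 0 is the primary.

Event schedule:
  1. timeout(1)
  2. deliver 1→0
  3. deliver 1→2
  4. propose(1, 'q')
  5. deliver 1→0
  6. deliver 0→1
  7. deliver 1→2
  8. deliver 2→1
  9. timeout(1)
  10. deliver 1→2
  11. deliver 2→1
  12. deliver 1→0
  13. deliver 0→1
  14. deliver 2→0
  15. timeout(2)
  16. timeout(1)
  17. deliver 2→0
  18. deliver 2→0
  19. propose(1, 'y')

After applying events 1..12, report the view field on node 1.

e1 timeout(1): 1[prim,v=1,-]
e2 deliver 1→0: 0[back,v=1,-]
e3 deliver 1→2: 2[back,v=1,-]
e4 propose(1,'q'): ·
e5 deliver 1→0: 0[back,v=1,q]
e6 deliver 0→1: 1[prim,v=1,q]
e7 deliver 1→2: 2[back,v=1,q]
e8 deliver 2→1: ·
e9 timeout(1): 1[back,v=2,q]
e10 deliver 1→2: 2[prim,v=2,q]
e11 deliver 2→1: ·
e12 deliver 1→0: 0[back,v=2,q]

2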